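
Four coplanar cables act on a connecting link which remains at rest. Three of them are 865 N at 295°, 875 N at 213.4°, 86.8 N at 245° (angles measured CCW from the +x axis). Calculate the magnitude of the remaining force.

Sum the known components: ΣF_x = -401.6 N, ΣF_y = -1344 N.
For equilibrium the remaining force must supply (−ΣF_x, −ΣF_y) = (401.6, 1344) N.
Magnitude = √((401.6)² + (1344)²) = 1403 N; direction = atan2(1344, 401.6) = 73.4°.

F ≈ 1400 N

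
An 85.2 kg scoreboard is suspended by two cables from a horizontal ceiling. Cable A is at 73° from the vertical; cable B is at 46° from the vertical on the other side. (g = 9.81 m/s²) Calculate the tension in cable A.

T_A ≈ 687 N

Angles from the horizontal: cable A is 90° − 73° = 17°, cable B is 90° − 46° = 44°.
Weight W = 85.2 × 9.81 = 835.8 N acts straight down.
Horizontal: T_A cos 17° = T_B cos 44°  →  T_B = 1.329 T_A.
Vertical: T_A sin 17° + T_B sin 44° = 835.8.
Substituting the horizontal relation into the vertical equation gives 1.216 T_A = 835.8, so T_A = 687.4 N.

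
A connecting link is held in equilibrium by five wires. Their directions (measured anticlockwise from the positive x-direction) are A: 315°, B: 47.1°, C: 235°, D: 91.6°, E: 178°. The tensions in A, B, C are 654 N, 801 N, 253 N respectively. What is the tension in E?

Resolve: ΣF_x = 654 cos 315° + 801 cos 47.1° + 253 cos 235° + T_D cos 91.6° + T_E cos 178° = 0.
        ΣF_y = 654 sin 315° + 801 sin 47.1° + 253 sin 235° + T_D sin 91.6° + T_E sin 178° = 0.
The known terms sum to (862.6, -82.93) N, so -0.0279 T_D − 0.9994 T_E = -862.6 and 0.9996 T_D + 0.0349 T_E = 82.93.
Solving simultaneously: T_D = 52.88 N, T_E = 861.6 N.

T_E ≈ 862 N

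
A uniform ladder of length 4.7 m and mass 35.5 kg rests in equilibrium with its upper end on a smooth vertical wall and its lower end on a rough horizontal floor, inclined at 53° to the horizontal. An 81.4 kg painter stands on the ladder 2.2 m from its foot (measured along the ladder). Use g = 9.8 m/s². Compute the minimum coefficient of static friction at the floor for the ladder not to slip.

ΣF_y = 0: N_floor = 35.5×9.8 + 81.4×9.8 = 1145.6 N.
Torques about the foot: N_wall · 4.7 sin 53° = 35.5×9.8×2.35 cos 53° + 81.4×9.8×2.2 cos 53° → N_wall = 412.46 N.
ΣF_x = 0: f_floor = N_wall = 412.46 N.
μ_min = f_floor / N_floor = 412.46 / 1145.6 = 0.36.

μ_min ≈ 0.360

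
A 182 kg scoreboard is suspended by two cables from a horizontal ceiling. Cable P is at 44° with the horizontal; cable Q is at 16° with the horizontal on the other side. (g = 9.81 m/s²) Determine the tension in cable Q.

Weight W = 182 × 9.81 = 1785 N acts straight down.
Horizontal: T_P cos 44° = T_Q cos 16°  →  T_P = 1.336 T_Q.
Vertical: T_P sin 44° + T_Q sin 16° = 1785.
Substituting the horizontal relation into the vertical equation gives 1.204 T_Q = 1785, so T_Q = 1483 N.

T_Q ≈ 1480 N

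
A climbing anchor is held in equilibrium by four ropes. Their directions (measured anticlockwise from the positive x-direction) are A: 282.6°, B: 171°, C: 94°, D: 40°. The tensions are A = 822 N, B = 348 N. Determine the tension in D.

T_D ≈ 267 N

Resolve: ΣF_x = 822 cos 282.6° + 348 cos 171° + T_C cos 94° + T_D cos 40° = 0.
        ΣF_y = 822 sin 282.6° + 348 sin 171° + T_C sin 94° + T_D sin 40° = 0.
The known terms sum to (-164.4, -747.8) N, so -0.0698 T_C + 0.7660 T_D = 164.4 and 0.9976 T_C + 0.6428 T_D = 747.8.
Solving simultaneously: T_C = 577.4 N, T_D = 267.2 N.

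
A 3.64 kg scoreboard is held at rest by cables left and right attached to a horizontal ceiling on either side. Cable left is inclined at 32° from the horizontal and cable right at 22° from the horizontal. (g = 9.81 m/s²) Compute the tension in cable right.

T_right ≈ 37.4 N

Weight W = 3.64 × 9.81 = 35.71 N acts straight down.
Horizontal: T_left cos 32° = T_right cos 22°  →  T_left = 1.093 T_right.
Vertical: T_left sin 32° + T_right sin 22° = 35.71.
Substituting the horizontal relation into the vertical equation gives 0.954 T_right = 35.71, so T_right = 37.43 N.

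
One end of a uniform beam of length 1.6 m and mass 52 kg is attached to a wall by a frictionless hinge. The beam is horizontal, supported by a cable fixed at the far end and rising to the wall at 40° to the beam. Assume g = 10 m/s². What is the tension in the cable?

Take torques about the hinge: T sin 40° · 1.6 = 52×10×0.8 = 416 N·m.
So T = 416 / (0.6428 × 1.6) = 404.49 N.

T ≈ 404 N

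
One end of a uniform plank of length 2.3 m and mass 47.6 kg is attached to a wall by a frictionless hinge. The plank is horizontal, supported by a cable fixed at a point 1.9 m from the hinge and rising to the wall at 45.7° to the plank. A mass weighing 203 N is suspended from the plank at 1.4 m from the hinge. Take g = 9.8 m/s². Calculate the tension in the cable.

Take torques about the hinge: T sin 45.7° · 1.9 = 47.6×9.8×1.15 + 203×1.4 = 820.65 N·m.
So T = 820.65 / (0.7157 × 1.9) = 603.5 N.

T ≈ 604 N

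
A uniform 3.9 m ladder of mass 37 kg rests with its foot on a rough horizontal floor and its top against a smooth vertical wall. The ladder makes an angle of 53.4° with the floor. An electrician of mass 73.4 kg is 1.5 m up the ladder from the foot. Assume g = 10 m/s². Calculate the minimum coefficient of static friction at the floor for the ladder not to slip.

μ_min ≈ 0.314

ΣF_y = 0: N_floor = 37×10 + 73.4×10 = 1104 N.
Torques about the foot: N_wall · 3.9 sin 53.4° = 37×10×1.95 cos 53.4° + 73.4×10×1.5 cos 53.4° → N_wall = 347.05 N.
ΣF_x = 0: f_floor = N_wall = 347.05 N.
μ_min = f_floor / N_floor = 347.05 / 1104 = 0.3144.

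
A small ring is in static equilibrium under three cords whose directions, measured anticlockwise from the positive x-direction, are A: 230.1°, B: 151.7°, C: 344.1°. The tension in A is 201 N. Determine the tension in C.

T_C ≈ 917 N

Resolve: ΣF_x = 201 cos 230.1° + T_B cos 151.7° + T_C cos 344.1° = 0.
        ΣF_y = 201 sin 230.1° + T_B sin 151.7° + T_C sin 344.1° = 0.
The known terms sum to (-128.9, -154.2) N, so -0.8805 T_B + 0.9617 T_C = 128.9 and 0.4741 T_B − 0.2740 T_C = 154.2.
Solving simultaneously: T_B = 855.1 N, T_C = 916.9 N.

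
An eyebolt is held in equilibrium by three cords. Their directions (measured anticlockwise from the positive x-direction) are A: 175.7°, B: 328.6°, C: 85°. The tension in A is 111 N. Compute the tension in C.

T_C ≈ 56.5 N

Resolve: ΣF_x = 111 cos 175.7° + T_B cos 328.6° + T_C cos 85° = 0.
        ΣF_y = 111 sin 175.7° + T_B sin 328.6° + T_C sin 85° = 0.
The known terms sum to (-110.7, 8.323) N, so 0.8536 T_B + 0.0872 T_C = 110.7 and -0.5210 T_B + 0.9962 T_C = -8.323.
Solving simultaneously: T_B = 123.9 N, T_C = 56.45 N.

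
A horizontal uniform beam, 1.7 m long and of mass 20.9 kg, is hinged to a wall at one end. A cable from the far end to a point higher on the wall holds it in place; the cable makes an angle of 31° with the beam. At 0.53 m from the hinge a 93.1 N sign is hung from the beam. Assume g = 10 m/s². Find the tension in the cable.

T ≈ 259 N

Take torques about the hinge: T sin 31° · 1.7 = 20.9×10×0.85 + 93.1×0.53 = 226.99 N·m.
So T = 226.99 / (0.5150 × 1.7) = 259.25 N.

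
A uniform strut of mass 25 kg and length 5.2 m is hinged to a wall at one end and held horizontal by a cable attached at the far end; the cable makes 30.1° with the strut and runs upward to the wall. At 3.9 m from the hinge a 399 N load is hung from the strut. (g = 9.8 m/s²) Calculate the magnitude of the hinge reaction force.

|H| ≈ 761 N

Take torques about the hinge: T sin 30.1° · 5.2 = 25×9.8×2.6 + 399×3.9 = 2193.1 N·m.
So T = 2193.1 / (0.5015 × 5.2) = 840.96 N.
ΣF_x = 0: H_x = T cos 30.1° = 727.56 N.
ΣF_y = 0: H_y = (25×9.8 + 399) − T sin 30.1° = 644 − 421.75 = 222.25 N.
|H| = √(H_x² + H_y²) = √((727.56)² + (222.25)²) = 760.75 N.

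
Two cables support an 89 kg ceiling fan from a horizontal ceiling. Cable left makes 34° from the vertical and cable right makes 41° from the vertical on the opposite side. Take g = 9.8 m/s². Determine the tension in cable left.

Angles from the horizontal: cable left is 90° − 34° = 56°, cable right is 90° − 41° = 49°.
Weight W = 89 × 9.8 = 872.2 N acts straight down.
Horizontal: T_left cos 56° = T_right cos 49°  →  T_right = 0.8524 T_left.
Vertical: T_left sin 56° + T_right sin 49° = 872.2.
Substituting the horizontal relation into the vertical equation gives 1.472 T_left = 872.2, so T_left = 592.4 N.

T_left ≈ 592 N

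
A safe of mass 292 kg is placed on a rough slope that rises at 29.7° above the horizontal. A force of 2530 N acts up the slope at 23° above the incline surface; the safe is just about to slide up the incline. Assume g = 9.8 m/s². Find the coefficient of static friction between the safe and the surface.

μ ≈ 0.609

On the verge of sliding up the incline, friction is at its maximum μN and acts down the slope.
Perpendicular to incline: N = W cos 29.7° − P sin 23° = 2486 − 988.5 = 1497 N.
Along incline: P cos 23° − μN = W sin 29.7° → μ = −(W sin 29.7° − P cos 23°) / N = 0.6085.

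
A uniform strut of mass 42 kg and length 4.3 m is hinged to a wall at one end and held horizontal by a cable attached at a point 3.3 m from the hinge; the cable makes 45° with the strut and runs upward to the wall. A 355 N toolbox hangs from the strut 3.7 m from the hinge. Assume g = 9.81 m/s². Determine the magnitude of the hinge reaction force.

Take torques about the hinge: T sin 45° · 3.3 = 42×9.81×2.15 + 355×3.7 = 2199.3 N·m.
So T = 2199.3 / (0.7071 × 3.3) = 942.53 N.
ΣF_x = 0: H_x = T cos 45° = 666.47 N.
ΣF_y = 0: H_y = (42×9.81 + 355) − T sin 45° = 767.02 − 666.47 = 100.55 N.
|H| = √(H_x² + H_y²) = √((666.47)² + (100.55)²) = 674.01 N.

|H| ≈ 674 N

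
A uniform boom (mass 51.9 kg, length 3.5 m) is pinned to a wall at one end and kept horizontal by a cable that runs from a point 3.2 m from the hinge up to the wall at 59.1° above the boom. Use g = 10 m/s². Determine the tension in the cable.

T ≈ 331 N

Take torques about the hinge: T sin 59.1° · 3.2 = 51.9×10×1.75 = 908.25 N·m.
So T = 908.25 / (0.8581 × 3.2) = 330.78 N.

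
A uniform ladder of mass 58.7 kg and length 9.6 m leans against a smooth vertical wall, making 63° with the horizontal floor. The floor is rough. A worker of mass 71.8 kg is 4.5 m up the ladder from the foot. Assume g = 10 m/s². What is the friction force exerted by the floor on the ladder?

f ≈ 321 N

Torques about the foot: N_wall · 9.6 sin 63° = 58.7×10×4.8 cos 63° + 71.8×10×4.5 cos 63° → N_wall = 321.03 N.
ΣF_x = 0: f_floor = N_wall = 321.03 N.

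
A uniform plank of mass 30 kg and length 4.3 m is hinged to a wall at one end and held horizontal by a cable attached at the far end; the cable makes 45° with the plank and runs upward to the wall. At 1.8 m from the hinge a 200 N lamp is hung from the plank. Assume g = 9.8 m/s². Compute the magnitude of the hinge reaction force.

|H| ≈ 350 N

Take torques about the hinge: T sin 45° · 4.3 = 30×9.8×2.15 + 200×1.8 = 992.1 N·m.
So T = 992.1 / (0.7071 × 4.3) = 326.29 N.
ΣF_x = 0: H_x = T cos 45° = 230.72 N.
ΣF_y = 0: H_y = (30×9.8 + 200) − T sin 45° = 494 − 230.72 = 263.28 N.
|H| = √(H_x² + H_y²) = √((230.72)² + (263.28)²) = 350.07 N.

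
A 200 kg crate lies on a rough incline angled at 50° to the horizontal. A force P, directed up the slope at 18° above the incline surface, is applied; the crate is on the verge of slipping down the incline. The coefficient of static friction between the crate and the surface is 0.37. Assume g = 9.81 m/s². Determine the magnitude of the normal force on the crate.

On the verge of sliding down the incline, friction equals μN and acts up the slope.
Perpendicular: N + P sin 18° = W cos 50° = 1261 N.
Along incline: P cos 18° + μN = W sin 50° with W sin 50° = 1503 N.
Solving the pair for P and N: P = 1239 N, N = 878.4 N (and f = μN = 325 N).

N ≈ 878 N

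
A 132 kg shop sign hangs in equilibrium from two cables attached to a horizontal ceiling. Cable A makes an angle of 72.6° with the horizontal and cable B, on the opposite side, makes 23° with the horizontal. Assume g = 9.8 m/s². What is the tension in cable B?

Weight W = 132 × 9.8 = 1294 N acts straight down.
Horizontal: T_A cos 72.6° = T_B cos 23°  →  T_A = 3.078 T_B.
Vertical: T_A sin 72.6° + T_B sin 23° = 1294.
Substituting the horizontal relation into the vertical equation gives 3.328 T_B = 1294, so T_B = 388.7 N.

T_B ≈ 389 N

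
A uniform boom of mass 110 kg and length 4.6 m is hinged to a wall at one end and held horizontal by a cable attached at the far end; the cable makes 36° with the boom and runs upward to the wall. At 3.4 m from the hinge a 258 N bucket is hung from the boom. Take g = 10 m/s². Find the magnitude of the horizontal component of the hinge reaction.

Take torques about the hinge: T sin 36° · 4.6 = 110×10×2.3 + 258×3.4 = 3407.2 N·m.
So T = 3407.2 / (0.5878 × 4.6) = 1260.1 N.
ΣF_x = 0: H_x = T cos 36° = 1019.5 N.

H_x ≈ 1020 N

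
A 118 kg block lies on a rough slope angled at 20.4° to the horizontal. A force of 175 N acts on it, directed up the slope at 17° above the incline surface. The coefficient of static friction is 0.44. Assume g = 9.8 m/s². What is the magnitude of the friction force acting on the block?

Axes along / perpendicular to the incline. W sin 20.4° = 403.1 N down-slope; W cos 20.4° = 1084 N into the surface.
Perpendicular: N = W cos 20.4° − P sin 17° = 1084 − 51.17 = 1033 N.
Along incline: P cos 17° + f = W sin 20.4° (friction acts up-slope) → f = 403.1 − 167.4 = 235.7 N.
|f| = 235.7 N ≤ μN = 454.4 N, so the block is indeed static.

f ≈ 236 N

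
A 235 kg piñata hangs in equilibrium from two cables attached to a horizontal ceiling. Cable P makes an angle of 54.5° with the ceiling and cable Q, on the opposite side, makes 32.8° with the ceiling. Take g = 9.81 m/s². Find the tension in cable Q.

T_Q ≈ 1340 N

Weight W = 235 × 9.81 = 2305 N acts straight down.
Horizontal: T_P cos 54.5° = T_Q cos 32.8°  →  T_P = 1.447 T_Q.
Vertical: T_P sin 54.5° + T_Q sin 32.8° = 2305.
Substituting the horizontal relation into the vertical equation gives 1.72 T_Q = 2305, so T_Q = 1340 N.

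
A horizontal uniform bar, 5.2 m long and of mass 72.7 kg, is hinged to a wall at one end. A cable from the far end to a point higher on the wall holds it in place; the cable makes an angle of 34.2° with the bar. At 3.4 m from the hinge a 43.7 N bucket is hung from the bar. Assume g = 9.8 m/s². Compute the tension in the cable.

Take torques about the hinge: T sin 34.2° · 5.2 = 72.7×9.8×2.6 + 43.7×3.4 = 2001 N·m.
So T = 2001 / (0.5621 × 5.2) = 684.6 N.

T ≈ 685 N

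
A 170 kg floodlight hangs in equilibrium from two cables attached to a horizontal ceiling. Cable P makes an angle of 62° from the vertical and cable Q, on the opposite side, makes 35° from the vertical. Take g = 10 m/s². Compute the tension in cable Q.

T_Q ≈ 1510 N

Angles from the horizontal: cable P is 90° − 62° = 28°, cable Q is 90° − 35° = 55°.
Weight W = 170 × 10 = 1700 N acts straight down.
Horizontal: T_P cos 28° = T_Q cos 55°  →  T_P = 0.6496 T_Q.
Vertical: T_P sin 28° + T_Q sin 55° = 1700.
Substituting the horizontal relation into the vertical equation gives 1.124 T_Q = 1700, so T_Q = 1512 N.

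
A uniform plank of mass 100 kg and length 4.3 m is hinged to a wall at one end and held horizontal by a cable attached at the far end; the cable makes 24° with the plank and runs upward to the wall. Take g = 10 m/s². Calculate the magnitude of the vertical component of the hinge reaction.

Take torques about the hinge: T sin 24° · 4.3 = 100×10×2.15 = 2150 N·m.
So T = 2150 / (0.4067 × 4.3) = 1229.3 N.
ΣF_y = 0: H_y = (100×10) − T sin 24° = 1000 − 500 = 500 N.

|H_y| ≈ 500 N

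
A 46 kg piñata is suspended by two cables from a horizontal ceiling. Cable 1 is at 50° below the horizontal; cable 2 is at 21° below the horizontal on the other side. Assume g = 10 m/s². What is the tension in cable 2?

T_2 ≈ 313 N

Weight W = 46 × 10 = 460 N acts straight down.
Horizontal: T_1 cos 50° = T_2 cos 21°  →  T_1 = 1.452 T_2.
Vertical: T_1 sin 50° + T_2 sin 21° = 460.
Substituting the horizontal relation into the vertical equation gives 1.471 T_2 = 460, so T_2 = 312.7 N.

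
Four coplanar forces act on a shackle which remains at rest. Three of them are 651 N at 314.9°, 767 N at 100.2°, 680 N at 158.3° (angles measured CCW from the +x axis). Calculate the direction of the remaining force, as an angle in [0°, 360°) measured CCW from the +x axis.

θ ≈ 299°

Sum the known components: ΣF_x = -308.1 N, ΣF_y = 545.2 N.
For equilibrium the remaining force must supply (−ΣF_x, −ΣF_y) = (308.1, -545.2) N.
Magnitude = √((308.1)² + (-545.2)²) = 626.2 N; direction = atan2(-545.2, 308.1) = 299.5°.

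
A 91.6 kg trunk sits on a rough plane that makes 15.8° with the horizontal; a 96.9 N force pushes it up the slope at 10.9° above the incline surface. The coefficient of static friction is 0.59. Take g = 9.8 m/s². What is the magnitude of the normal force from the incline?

Axes along / perpendicular to the incline. W sin 15.8° = 244.4 N down-slope; W cos 15.8° = 863.8 N into the surface.
Perpendicular: N = W cos 15.8° − P sin 10.9° = 863.8 − 18.32 = 845.4 N.
Along incline: P cos 10.9° + f = W sin 15.8° (friction acts up-slope) → f = 244.4 − 95.15 = 149.3 N.
|f| = 149.3 N ≤ μN = 498.8 N, so the trunk is indeed static.

N ≈ 845 N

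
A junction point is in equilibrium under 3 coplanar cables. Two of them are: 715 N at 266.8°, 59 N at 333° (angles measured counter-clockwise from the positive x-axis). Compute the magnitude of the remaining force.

Sum the known components: ΣF_x = 12.66 N, ΣF_y = -740.7 N.
For equilibrium the remaining force must supply (−ΣF_x, −ΣF_y) = (-12.66, 740.7) N.
Magnitude = √((-12.66)² + (740.7)²) = 740.8 N; direction = atan2(740.7, -12.66) = 91.0°.

F ≈ 741 N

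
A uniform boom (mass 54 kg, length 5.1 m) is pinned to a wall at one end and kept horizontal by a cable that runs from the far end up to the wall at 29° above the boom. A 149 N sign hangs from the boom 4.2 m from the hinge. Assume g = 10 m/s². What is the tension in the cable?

Take torques about the hinge: T sin 29° · 5.1 = 54×10×2.55 + 149×4.2 = 2002.8 N·m.
So T = 2002.8 / (0.4848 × 5.1) = 810.02 N.

T ≈ 810 N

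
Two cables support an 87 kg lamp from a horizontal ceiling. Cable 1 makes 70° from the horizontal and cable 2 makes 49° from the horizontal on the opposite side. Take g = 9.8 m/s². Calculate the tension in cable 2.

T_2 ≈ 333 N

Weight W = 87 × 9.8 = 852.6 N acts straight down.
Horizontal: T_1 cos 70° = T_2 cos 49°  →  T_1 = 1.918 T_2.
Vertical: T_1 sin 70° + T_2 sin 49° = 852.6.
Substituting the horizontal relation into the vertical equation gives 2.557 T_2 = 852.6, so T_2 = 333.4 N.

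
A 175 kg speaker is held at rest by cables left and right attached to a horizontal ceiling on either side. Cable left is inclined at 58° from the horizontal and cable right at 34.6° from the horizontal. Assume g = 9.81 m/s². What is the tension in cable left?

T_left ≈ 1410 N

Weight W = 175 × 9.81 = 1717 N acts straight down.
Horizontal: T_left cos 58° = T_right cos 34.6°  →  T_right = 0.6438 T_left.
Vertical: T_left sin 58° + T_right sin 34.6° = 1717.
Substituting the horizontal relation into the vertical equation gives 1.214 T_left = 1717, so T_left = 1415 N.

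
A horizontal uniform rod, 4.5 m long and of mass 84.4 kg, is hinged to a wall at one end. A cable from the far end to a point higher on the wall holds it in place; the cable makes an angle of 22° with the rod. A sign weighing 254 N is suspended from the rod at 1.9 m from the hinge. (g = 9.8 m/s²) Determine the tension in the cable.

T ≈ 1390 N

Take torques about the hinge: T sin 22° · 4.5 = 84.4×9.8×2.25 + 254×1.9 = 2343.6 N·m.
So T = 2343.6 / (0.3746 × 4.5) = 1390.3 N.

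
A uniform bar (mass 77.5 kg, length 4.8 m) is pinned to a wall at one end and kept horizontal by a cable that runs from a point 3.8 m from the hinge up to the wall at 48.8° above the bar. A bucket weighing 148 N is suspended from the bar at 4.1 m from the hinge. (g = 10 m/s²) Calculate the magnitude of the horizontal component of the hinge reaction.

H_x ≈ 568 N

Take torques about the hinge: T sin 48.8° · 3.8 = 77.5×10×2.4 + 148×4.1 = 2466.8 N·m.
So T = 2466.8 / (0.7524 × 3.8) = 862.77 N.
ΣF_x = 0: H_x = T cos 48.8° = 568.29 N.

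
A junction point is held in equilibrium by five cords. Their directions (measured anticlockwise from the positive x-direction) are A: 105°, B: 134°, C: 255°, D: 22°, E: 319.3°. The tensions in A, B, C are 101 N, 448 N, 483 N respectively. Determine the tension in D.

T_D ≈ 379 N

Resolve: ΣF_x = 101 cos 105° + 448 cos 134° + 483 cos 255° + T_D cos 22° + T_E cos 319.3° = 0.
        ΣF_y = 101 sin 105° + 448 sin 134° + 483 sin 255° + T_D sin 22° + T_E sin 319.3° = 0.
The known terms sum to (-462.4, -46.72) N, so 0.9272 T_D + 0.7581 T_E = 462.4 and 0.3746 T_D − 0.6521 T_E = 46.72.
Solving simultaneously: T_D = 379.2 N, T_E = 146.2 N.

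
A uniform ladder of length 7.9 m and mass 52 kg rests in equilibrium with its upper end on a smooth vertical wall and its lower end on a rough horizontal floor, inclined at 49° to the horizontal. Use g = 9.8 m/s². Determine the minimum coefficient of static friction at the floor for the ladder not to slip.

ΣF_y = 0: N_floor = 52×9.8 = 509.6 N.
Torques about the foot: N_wall · 7.9 sin 49° = 52×9.8×3.95 cos 49° → N_wall = 221.49 N.
ΣF_x = 0: f_floor = N_wall = 221.49 N.
μ_min = f_floor / N_floor = 221.49 / 509.6 = 0.4346.

μ_min ≈ 0.435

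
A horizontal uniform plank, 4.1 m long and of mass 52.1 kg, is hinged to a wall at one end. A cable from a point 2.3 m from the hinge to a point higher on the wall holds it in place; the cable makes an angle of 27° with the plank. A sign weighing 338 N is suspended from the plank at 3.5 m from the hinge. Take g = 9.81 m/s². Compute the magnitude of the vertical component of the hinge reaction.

|H_y| ≈ 121 N

Take torques about the hinge: T sin 27° · 2.3 = 52.1×9.81×2.05 + 338×3.5 = 2230.8 N·m.
So T = 2230.8 / (0.4540 × 2.3) = 2136.4 N.
ΣF_y = 0: H_y = (52.1×9.81 + 338) − T sin 27° = 849.1 − 969.89 = -120.79 N.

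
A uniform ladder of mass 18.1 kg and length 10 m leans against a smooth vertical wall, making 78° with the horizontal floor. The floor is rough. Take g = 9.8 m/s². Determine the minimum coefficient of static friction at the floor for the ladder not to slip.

ΣF_y = 0: N_floor = 18.1×9.8 = 177.38 N.
Torques about the foot: N_wall · 10 sin 78° = 18.1×9.8×5 cos 78° → N_wall = 18.852 N.
ΣF_x = 0: f_floor = N_wall = 18.852 N.
μ_min = f_floor / N_floor = 18.852 / 177.38 = 0.1063.

μ_min ≈ 0.106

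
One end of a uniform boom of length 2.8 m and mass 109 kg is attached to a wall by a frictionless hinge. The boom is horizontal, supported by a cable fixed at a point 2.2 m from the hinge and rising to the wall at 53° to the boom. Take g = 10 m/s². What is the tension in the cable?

T ≈ 869 N

Take torques about the hinge: T sin 53° · 2.2 = 109×10×1.4 = 1526 N·m.
So T = 1526 / (0.7986 × 2.2) = 868.53 N.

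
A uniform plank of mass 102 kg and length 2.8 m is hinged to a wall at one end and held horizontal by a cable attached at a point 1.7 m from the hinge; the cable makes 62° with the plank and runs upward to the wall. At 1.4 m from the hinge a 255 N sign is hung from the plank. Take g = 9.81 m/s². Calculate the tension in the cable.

Take torques about the hinge: T sin 62° · 1.7 = 102×9.81×1.4 + 255×1.4 = 1757.9 N·m.
So T = 1757.9 / (0.8829 × 1.7) = 1171.1 N.

T ≈ 1170 N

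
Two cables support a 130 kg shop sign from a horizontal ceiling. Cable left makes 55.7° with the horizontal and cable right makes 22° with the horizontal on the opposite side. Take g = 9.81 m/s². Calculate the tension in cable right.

T_right ≈ 736 N

Weight W = 130 × 9.81 = 1275 N acts straight down.
Horizontal: T_left cos 55.7° = T_right cos 22°  →  T_left = 1.645 T_right.
Vertical: T_left sin 55.7° + T_right sin 22° = 1275.
Substituting the horizontal relation into the vertical equation gives 1.734 T_right = 1275, so T_right = 735.5 N.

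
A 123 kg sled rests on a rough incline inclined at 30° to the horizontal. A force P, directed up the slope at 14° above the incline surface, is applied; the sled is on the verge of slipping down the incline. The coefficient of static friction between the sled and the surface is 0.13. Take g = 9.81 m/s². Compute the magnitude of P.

P ≈ 498 N

On the verge of sliding down the incline, friction equals μN and acts up the slope.
Perpendicular: N + P sin 14° = W cos 30° = 1045 N.
Along incline: P cos 14° + μN = W sin 30° with W sin 30° = 603.3 N.
Solving the pair for P and N: P = 497.9 N, N = 924.5 N (and f = μN = 120.2 N).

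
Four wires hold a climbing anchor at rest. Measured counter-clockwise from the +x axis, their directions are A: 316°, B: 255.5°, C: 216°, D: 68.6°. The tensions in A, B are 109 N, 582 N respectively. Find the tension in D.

T_D ≈ 886 N

Resolve: ΣF_x = 109 cos 316° + 582 cos 255.5° + T_C cos 216° + T_D cos 68.6° = 0.
        ΣF_y = 109 sin 316° + 582 sin 255.5° + T_C sin 216° + T_D sin 68.6° = 0.
The known terms sum to (-67.31, -639.2) N, so -0.8090 T_C + 0.3649 T_D = 67.31 and -0.5878 T_C + 0.9311 T_D = 639.2.
Solving simultaneously: T_C = 316.6 N, T_D = 886.4 N.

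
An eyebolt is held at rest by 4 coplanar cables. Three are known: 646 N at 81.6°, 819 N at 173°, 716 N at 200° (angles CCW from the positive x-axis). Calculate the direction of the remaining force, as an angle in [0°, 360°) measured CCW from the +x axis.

Sum the known components: ΣF_x = -1391 N, ΣF_y = 494 N.
For equilibrium the remaining force must supply (−ΣF_x, −ΣF_y) = (1391, -494) N.
Magnitude = √((1391)² + (-494)²) = 1476 N; direction = atan2(-494, 1391) = 340.5°.

θ ≈ 340°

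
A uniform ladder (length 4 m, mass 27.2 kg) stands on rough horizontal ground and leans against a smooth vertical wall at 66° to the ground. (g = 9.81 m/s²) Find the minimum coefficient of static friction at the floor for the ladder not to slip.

μ_min ≈ 0.223

ΣF_y = 0: N_floor = 27.2×9.81 = 266.83 N.
Torques about the foot: N_wall · 4 sin 66° = 27.2×9.81×2 cos 66° → N_wall = 59.401 N.
ΣF_x = 0: f_floor = N_wall = 59.401 N.
μ_min = f_floor / N_floor = 59.401 / 266.83 = 0.2226.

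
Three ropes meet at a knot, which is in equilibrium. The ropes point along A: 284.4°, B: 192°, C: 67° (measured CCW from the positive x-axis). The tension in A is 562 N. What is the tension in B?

Resolve: ΣF_x = 562 cos 284.4° + T_B cos 192° + T_C cos 67° = 0.
        ΣF_y = 562 sin 284.4° + T_B sin 192° + T_C sin 67° = 0.
The known terms sum to (139.8, -544.3) N, so -0.9781 T_B + 0.3907 T_C = -139.8 and -0.2079 T_B + 0.9205 T_C = 544.3.
Solving simultaneously: T_B = 416.7 N, T_C = 685.5 N.

T_B ≈ 417 N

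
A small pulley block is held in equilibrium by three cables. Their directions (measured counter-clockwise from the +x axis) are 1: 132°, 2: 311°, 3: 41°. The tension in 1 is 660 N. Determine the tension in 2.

T_2 ≈ 660 N

Resolve: ΣF_x = 660 cos 132° + T_2 cos 311° + T_3 cos 41° = 0.
        ΣF_y = 660 sin 132° + T_2 sin 311° + T_3 sin 41° = 0.
The known terms sum to (-441.6, 490.5) N, so 0.6561 T_2 + 0.7547 T_3 = 441.6 and -0.7547 T_2 + 0.6561 T_3 = -490.5.
Solving simultaneously: T_2 = 659.9 N, T_3 = 11.52 N.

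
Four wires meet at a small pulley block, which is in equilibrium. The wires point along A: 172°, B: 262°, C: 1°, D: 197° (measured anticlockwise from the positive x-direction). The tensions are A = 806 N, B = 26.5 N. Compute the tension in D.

T_D ≈ 362 N

Resolve: ΣF_x = 806 cos 172° + 26.5 cos 262° + T_C cos 1° + T_D cos 197° = 0.
        ΣF_y = 806 sin 172° + 26.5 sin 262° + T_C sin 1° + T_D sin 197° = 0.
The known terms sum to (-801.8, 85.93) N, so 0.9998 T_C − 0.9563 T_D = 801.8 and 0.0175 T_C − 0.2924 T_D = -85.93.
Solving simultaneously: T_C = 1149 N, T_D = 362.5 N.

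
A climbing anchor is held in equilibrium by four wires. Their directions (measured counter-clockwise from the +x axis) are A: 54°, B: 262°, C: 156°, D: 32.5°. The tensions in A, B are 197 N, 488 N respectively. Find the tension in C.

Resolve: ΣF_x = 197 cos 54° + 488 cos 262° + T_C cos 156° + T_D cos 32.5° = 0.
        ΣF_y = 197 sin 54° + 488 sin 262° + T_C sin 156° + T_D sin 32.5° = 0.
The known terms sum to (47.88, -323.9) N, so -0.9135 T_C + 0.8434 T_D = -47.88 and 0.4067 T_C + 0.5373 T_D = 323.9.
Solving simultaneously: T_C = 358.4 N, T_D = 331.5 N.

T_C ≈ 358 N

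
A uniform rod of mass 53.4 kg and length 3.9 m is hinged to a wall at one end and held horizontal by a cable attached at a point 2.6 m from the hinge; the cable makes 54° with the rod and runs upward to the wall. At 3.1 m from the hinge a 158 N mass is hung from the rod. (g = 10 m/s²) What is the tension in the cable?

Take torques about the hinge: T sin 54° · 2.6 = 53.4×10×1.95 + 158×3.1 = 1531.1 N·m.
So T = 1531.1 / (0.8090 × 2.6) = 727.9 N.

T ≈ 728 N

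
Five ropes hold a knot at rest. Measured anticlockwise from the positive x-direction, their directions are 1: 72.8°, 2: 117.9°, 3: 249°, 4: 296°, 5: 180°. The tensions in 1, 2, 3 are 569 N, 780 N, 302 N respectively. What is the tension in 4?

T_4 ≈ 1060 N

Resolve: ΣF_x = 569 cos 72.8° + 780 cos 117.9° + 302 cos 249° + T_4 cos 296° + T_5 cos 180° = 0.
        ΣF_y = 569 sin 72.8° + 780 sin 117.9° + 302 sin 249° + T_4 sin 296° + T_5 sin 180° = 0.
The known terms sum to (-305, 950.9) N, so 0.4384 T_4 − 1.0000 T_5 = 305 and -0.8988 T_4 + 0.0000 T_5 = -950.9.
Solving simultaneously: T_4 = 1058 N, T_5 = 158.9 N.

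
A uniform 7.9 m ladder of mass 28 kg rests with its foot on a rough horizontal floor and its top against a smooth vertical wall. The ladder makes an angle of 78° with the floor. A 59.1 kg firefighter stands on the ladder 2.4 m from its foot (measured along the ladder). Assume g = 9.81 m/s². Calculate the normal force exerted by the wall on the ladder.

Torques about the foot: N_wall · 7.9 sin 78° = 28×9.81×3.95 cos 78° + 59.1×9.81×2.4 cos 78° → N_wall = 66.631 N.

N_wall ≈ 66.6 N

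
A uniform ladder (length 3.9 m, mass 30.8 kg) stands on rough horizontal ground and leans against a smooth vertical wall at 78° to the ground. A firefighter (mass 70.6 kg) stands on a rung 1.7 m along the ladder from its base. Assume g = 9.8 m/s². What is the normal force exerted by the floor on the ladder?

ΣF_y = 0: N_floor = 30.8×9.8 + 70.6×9.8 = 993.72 N.

N_floor ≈ 994 N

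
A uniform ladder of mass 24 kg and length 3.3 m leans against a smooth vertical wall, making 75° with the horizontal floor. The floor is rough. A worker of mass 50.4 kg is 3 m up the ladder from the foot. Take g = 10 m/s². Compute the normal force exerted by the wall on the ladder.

N_wall ≈ 155 N

Torques about the foot: N_wall · 3.3 sin 75° = 24×10×1.65 cos 75° + 50.4×10×3 cos 75° → N_wall = 154.92 N.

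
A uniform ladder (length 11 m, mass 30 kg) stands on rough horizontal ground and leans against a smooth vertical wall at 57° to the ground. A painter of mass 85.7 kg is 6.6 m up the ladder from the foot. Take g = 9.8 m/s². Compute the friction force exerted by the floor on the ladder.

Torques about the foot: N_wall · 11 sin 57° = 30×9.8×5.5 cos 57° + 85.7×9.8×6.6 cos 57° → N_wall = 422.71 N.
ΣF_x = 0: f_floor = N_wall = 422.71 N.

f ≈ 423 N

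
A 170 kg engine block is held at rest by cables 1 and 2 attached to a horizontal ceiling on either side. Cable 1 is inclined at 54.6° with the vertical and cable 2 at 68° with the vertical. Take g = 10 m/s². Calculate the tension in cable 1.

T_1 ≈ 1870 N

Angles from the horizontal: cable 1 is 90° − 54.6° = 35.4°, cable 2 is 90° − 68° = 22°.
Weight W = 170 × 10 = 1700 N acts straight down.
Horizontal: T_1 cos 35.4° = T_2 cos 22°  →  T_2 = 0.8791 T_1.
Vertical: T_1 sin 35.4° + T_2 sin 22° = 1700.
Substituting the horizontal relation into the vertical equation gives 0.9086 T_1 = 1700, so T_1 = 1871 N.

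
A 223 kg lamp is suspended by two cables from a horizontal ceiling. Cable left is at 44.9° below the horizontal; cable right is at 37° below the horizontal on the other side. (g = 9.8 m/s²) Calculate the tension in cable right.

T_right ≈ 1560 N

Weight W = 223 × 9.8 = 2185 N acts straight down.
Horizontal: T_left cos 44.9° = T_right cos 37°  →  T_left = 1.127 T_right.
Vertical: T_left sin 44.9° + T_right sin 37° = 2185.
Substituting the horizontal relation into the vertical equation gives 1.398 T_right = 2185, so T_right = 1564 N.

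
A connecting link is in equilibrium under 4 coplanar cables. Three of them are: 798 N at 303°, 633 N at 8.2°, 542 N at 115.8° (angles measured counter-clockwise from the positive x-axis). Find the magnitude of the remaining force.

Sum the known components: ΣF_x = 825.3 N, ΣF_y = -91 N.
For equilibrium the remaining force must supply (−ΣF_x, −ΣF_y) = (-825.3, 91) N.
Magnitude = √((-825.3)² + (91)²) = 830.3 N; direction = atan2(91, -825.3) = 173.7°.

F ≈ 830 N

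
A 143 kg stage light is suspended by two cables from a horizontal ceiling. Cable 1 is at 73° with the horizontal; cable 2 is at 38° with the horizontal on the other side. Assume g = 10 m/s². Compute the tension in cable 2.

Weight W = 143 × 10 = 1430 N acts straight down.
Horizontal: T_1 cos 73° = T_2 cos 38°  →  T_1 = 2.695 T_2.
Vertical: T_1 sin 73° + T_2 sin 38° = 1430.
Substituting the horizontal relation into the vertical equation gives 3.193 T_2 = 1430, so T_2 = 447.8 N.

T_2 ≈ 448 N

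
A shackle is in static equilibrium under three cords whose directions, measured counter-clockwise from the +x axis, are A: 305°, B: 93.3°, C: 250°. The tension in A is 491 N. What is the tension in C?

T_C ≈ 652 N

Resolve: ΣF_x = 491 cos 305° + T_B cos 93.3° + T_C cos 250° = 0.
        ΣF_y = 491 sin 305° + T_B sin 93.3° + T_C sin 250° = 0.
The known terms sum to (281.6, -402.2) N, so -0.0576 T_B − 0.3420 T_C = -281.6 and 0.9983 T_B − 0.9397 T_C = 402.2.
Solving simultaneously: T_B = 1017 N, T_C = 652.3 N.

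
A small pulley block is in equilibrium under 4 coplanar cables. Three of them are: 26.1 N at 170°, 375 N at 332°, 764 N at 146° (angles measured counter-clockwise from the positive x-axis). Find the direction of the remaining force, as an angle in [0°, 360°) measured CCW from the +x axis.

θ ≈ 322°

Sum the known components: ΣF_x = -328 N, ΣF_y = 255.7 N.
For equilibrium the remaining force must supply (−ΣF_x, −ΣF_y) = (328, -255.7) N.
Magnitude = √((328)² + (-255.7)²) = 415.9 N; direction = atan2(-255.7, 328) = 322.1°.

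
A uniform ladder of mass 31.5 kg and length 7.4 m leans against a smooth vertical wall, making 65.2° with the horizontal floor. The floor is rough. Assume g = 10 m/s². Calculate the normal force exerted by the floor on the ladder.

N_floor ≈ 315 N

ΣF_y = 0: N_floor = 31.5×10 = 315 N.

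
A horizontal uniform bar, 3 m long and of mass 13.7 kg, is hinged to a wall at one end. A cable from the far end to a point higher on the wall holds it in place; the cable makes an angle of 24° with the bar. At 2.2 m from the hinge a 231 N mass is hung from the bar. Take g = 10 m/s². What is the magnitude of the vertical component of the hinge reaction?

Take torques about the hinge: T sin 24° · 3 = 13.7×10×1.5 + 231×2.2 = 713.7 N·m.
So T = 713.7 / (0.4067 × 3) = 584.9 N.
ΣF_y = 0: H_y = (13.7×10 + 231) − T sin 24° = 368 − 237.9 = 130.1 N.

|H_y| ≈ 130 N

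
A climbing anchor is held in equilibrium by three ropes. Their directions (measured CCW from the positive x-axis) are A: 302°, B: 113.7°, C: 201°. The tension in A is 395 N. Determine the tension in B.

Resolve: ΣF_x = 395 cos 302° + T_B cos 113.7° + T_C cos 201° = 0.
        ΣF_y = 395 sin 302° + T_B sin 113.7° + T_C sin 201° = 0.
The known terms sum to (209.3, -335) N, so -0.4019 T_B − 0.9336 T_C = -209.3 and 0.9157 T_B − 0.3584 T_C = 335.
Solving simultaneously: T_B = 388.2 N, T_C = 57.08 N.

T_B ≈ 388 N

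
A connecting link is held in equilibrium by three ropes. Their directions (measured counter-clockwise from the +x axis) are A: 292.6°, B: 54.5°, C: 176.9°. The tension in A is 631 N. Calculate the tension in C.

T_C ≈ 634 N

Resolve: ΣF_x = 631 cos 292.6° + T_B cos 54.5° + T_C cos 176.9° = 0.
        ΣF_y = 631 sin 292.6° + T_B sin 54.5° + T_C sin 176.9° = 0.
The known terms sum to (242.5, -582.5) N, so 0.5807 T_B − 0.9985 T_C = -242.5 and 0.8141 T_B + 0.0541 T_C = 582.5.
Solving simultaneously: T_B = 673.4 N, T_C = 634.5 N.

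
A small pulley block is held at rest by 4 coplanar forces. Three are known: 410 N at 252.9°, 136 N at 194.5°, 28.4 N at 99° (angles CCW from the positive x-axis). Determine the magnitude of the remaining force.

Sum the known components: ΣF_x = -256.7 N, ΣF_y = -397.9 N.
For equilibrium the remaining force must supply (−ΣF_x, −ΣF_y) = (256.7, 397.9) N.
Magnitude = √((256.7)² + (397.9)²) = 473.5 N; direction = atan2(397.9, 256.7) = 57.2°.

F ≈ 473 N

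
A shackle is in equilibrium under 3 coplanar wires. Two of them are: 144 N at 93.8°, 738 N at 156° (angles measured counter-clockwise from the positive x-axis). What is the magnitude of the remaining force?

Sum the known components: ΣF_x = -683.7 N, ΣF_y = 443.9 N.
For equilibrium the remaining force must supply (−ΣF_x, −ΣF_y) = (683.7, -443.9) N.
Magnitude = √((683.7)² + (-443.9)²) = 815.2 N; direction = atan2(-443.9, 683.7) = 327.0°.

F ≈ 815 N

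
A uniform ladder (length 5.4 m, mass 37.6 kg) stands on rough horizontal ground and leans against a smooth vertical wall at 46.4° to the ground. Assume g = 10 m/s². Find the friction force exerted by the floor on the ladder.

f ≈ 179 N

Torques about the foot: N_wall · 5.4 sin 46.4° = 37.6×10×2.7 cos 46.4° → N_wall = 179.03 N.
ΣF_x = 0: f_floor = N_wall = 179.03 N.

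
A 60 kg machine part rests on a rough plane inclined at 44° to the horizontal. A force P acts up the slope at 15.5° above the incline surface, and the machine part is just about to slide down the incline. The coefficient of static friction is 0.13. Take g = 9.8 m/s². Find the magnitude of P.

P ≈ 381 N

On the verge of sliding down the incline, friction equals μN and acts up the slope.
Perpendicular: N + P sin 15.5° = W cos 44° = 423 N.
Along incline: P cos 15.5° + μN = W sin 44° with W sin 44° = 408.5 N.
Solving the pair for P and N: P = 380.5 N, N = 321.3 N (and f = μN = 41.77 N).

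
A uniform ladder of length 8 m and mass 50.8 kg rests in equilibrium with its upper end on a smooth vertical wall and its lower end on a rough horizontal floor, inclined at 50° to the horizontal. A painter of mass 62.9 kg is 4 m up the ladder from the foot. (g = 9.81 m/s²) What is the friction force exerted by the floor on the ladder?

f ≈ 468 N

Torques about the foot: N_wall · 8 sin 50° = 50.8×9.81×4 cos 50° + 62.9×9.81×4 cos 50° → N_wall = 467.96 N.
ΣF_x = 0: f_floor = N_wall = 467.96 N.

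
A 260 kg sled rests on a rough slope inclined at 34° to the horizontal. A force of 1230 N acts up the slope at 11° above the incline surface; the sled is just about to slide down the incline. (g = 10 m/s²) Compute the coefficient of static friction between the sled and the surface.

On the verge of sliding down the incline, friction is at its maximum μN and acts up the slope.
Perpendicular to incline: N = W cos 34° − P sin 11° = 2155 − 234.7 = 1921 N.
Along incline: P cos 11° + μN = W sin 34° → μ = (W sin 34° − P cos 11°) / N = 0.1283.

μ ≈ 0.128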